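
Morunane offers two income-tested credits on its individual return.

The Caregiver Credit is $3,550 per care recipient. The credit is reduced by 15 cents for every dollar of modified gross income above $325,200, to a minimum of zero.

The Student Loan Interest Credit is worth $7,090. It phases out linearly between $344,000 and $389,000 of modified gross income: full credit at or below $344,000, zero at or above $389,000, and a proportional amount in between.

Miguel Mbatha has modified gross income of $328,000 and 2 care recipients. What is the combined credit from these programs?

$13,770

Caregiver Credit: base = 2 × $3,550 = $7,100. 15% of the $2,800 excess over $325,200 is $420; credit = $7,100 − $420 = $6,680.
Student Loan Interest Credit: $328,000 is at or below the $344,000 threshold, so the full $7,090 applies.
Total: $6,680 + $7,090 = $13,770.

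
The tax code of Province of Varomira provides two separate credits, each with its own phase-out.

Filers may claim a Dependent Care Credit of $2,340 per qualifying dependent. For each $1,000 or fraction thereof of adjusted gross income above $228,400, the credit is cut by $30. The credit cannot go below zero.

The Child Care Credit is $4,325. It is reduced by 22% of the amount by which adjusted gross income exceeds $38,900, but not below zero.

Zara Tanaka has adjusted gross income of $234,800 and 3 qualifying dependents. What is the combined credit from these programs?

$6,810

Dependent Care Credit: base = 3 × $2,340 = $7,020. income exceeds $228,400 by $6,400, which is 7 full-or-partial $1,000 increments; reduction = 7 × $30 = $210, leaving $6,810.
Child Care Credit: 22% of the $195,900 excess over $38,900 is $43,098 ≥ base, so the credit is $0.
Total: $6,810 + $0 = $6,810.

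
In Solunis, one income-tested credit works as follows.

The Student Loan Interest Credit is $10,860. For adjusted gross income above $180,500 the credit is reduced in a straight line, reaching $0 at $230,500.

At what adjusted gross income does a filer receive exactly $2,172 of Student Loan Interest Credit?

$2,172 is 2,172/10,860 of the full $10,860, so 8,688/10,860 of the $50,000 range has been used: income = $180,500 + $50,000 × 8,688/10,860 = $220,500.

$220,500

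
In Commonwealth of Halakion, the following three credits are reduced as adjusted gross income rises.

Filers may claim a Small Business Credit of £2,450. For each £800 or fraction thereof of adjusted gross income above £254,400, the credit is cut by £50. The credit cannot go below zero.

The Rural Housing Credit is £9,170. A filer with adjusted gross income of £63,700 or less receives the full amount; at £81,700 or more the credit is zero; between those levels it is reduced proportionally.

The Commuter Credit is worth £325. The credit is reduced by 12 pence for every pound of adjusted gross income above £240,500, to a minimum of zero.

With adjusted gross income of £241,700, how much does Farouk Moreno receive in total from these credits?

£2,631

Small Business Credit: £241,700 is at or below the £254,400 threshold, so the full £2,450 applies.
Rural Housing Credit: £241,700 is at or above £81,700, so the credit is £0.
Commuter Credit: 12% of the £1,200 excess over £240,500 is £144; credit = £325 − £144 = £181.
Total: £2,450 + £0 + £181 = £2,631.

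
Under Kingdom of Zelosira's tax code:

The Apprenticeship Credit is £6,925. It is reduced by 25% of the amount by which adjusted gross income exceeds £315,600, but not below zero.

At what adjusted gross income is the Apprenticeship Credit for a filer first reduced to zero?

£343,300

The credit falls by 25% of each pound above £315,600, so it reaches zero when the excess is £6,925 / 25% = £27,700: income = £315,600 + £27,700 = £343,300.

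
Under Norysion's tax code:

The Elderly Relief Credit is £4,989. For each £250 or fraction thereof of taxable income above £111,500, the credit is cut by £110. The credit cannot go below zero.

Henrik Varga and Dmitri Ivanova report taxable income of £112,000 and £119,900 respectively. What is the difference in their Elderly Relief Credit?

£3,520

Henrik (£112,000): Elderly Relief Credit: income exceeds £111,500 by £500, which is 2 full-or-partial £250 increments; reduction = 2 × £110 = £220, leaving £4,769.
Dmitri (£119,900): Elderly Relief Credit: income exceeds £111,500 by £8,400, which is 34 full-or-partial £250 increments; reduction = 34 × £110 = £3,740, leaving £1,249.
Difference: |£4,769 − £1,249| = £3,520.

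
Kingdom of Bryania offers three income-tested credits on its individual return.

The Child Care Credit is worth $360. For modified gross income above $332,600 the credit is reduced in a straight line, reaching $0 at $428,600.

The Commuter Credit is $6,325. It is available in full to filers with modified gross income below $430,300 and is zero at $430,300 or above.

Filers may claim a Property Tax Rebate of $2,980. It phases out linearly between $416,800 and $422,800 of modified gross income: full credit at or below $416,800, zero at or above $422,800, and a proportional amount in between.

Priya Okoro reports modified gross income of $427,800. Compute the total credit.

Child Care Credit: $427,800 is $95,200 into a $96,000 phase-out range, leaving 800/96,000 of the credit: $360 × 800/96,000 = $3.
Commuter Credit: $427,800 is below the $430,300 cutoff, so the full $6,325 applies.
Property Tax Rebate: $427,800 is at or above $422,800, so the credit is $0.
Total: $3 + $6,325 + $0 = $6,328.

$6,328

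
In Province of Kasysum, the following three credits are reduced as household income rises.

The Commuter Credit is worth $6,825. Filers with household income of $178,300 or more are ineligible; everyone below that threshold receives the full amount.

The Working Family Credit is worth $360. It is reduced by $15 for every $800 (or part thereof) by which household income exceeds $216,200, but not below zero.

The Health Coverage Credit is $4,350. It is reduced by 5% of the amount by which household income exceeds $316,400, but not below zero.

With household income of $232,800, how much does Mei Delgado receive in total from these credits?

Commuter Credit: $232,800 meets or exceeds the $178,300 cutoff, so the credit is $0.
Working Family Credit: income exceeds $216,200 by $16,600, which is 21 full-or-partial $800 increments; reduction = 21 × $15 = $315, leaving $45.
Health Coverage Credit: $232,800 is at or below the $316,400 threshold, so the full $4,350 applies.
Total: $0 + $45 + $4,350 = $4,395.

$4,395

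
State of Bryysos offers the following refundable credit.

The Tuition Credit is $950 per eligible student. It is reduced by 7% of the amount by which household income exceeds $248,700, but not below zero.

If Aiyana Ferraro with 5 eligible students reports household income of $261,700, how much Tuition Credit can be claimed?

$3,840

Tuition Credit: base = 5 × $950 = $4,750. 7% of the $13,000 excess over $248,700 is $910; credit = $4,750 − $910 = $3,840.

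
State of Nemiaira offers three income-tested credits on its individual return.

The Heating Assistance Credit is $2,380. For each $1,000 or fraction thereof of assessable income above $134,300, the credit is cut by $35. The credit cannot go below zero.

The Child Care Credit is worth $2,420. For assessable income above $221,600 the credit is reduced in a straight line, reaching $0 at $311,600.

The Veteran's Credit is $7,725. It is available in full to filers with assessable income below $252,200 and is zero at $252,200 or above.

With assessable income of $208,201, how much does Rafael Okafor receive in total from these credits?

Heating Assistance Credit: income exceeds $134,300 by $73,901 → 74 increments × $35 = $2,590 ≥ base, so the credit is $0.
Child Care Credit: $208,201 is at or below the $221,600 threshold, so the full $2,420 applies.
Veteran's Credit: $208,201 is below the $252,200 cutoff, so the full $7,725 applies.
Total: $0 + $2,420 + $7,725 = $10,145.

$10,145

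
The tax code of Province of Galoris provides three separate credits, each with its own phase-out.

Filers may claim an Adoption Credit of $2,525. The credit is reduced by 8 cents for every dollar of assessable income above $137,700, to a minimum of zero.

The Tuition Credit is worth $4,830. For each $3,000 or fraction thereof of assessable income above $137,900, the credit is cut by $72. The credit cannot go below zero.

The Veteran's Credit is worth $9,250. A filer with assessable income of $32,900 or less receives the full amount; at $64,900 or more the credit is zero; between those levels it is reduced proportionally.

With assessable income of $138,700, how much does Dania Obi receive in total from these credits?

Adoption Credit: 8% of the $1,000 excess over $137,700 is $80; credit = $2,525 − $80 = $2,445.
Tuition Credit: income exceeds $137,900 by $800, which is 1 full-or-partial $3,000 increment; reduction = 1 × $72 = $72, leaving $4,758.
Veteran's Credit: $138,700 is at or above $64,900, so the credit is $0.
Total: $2,445 + $4,758 + $0 = $7,203.

$7,203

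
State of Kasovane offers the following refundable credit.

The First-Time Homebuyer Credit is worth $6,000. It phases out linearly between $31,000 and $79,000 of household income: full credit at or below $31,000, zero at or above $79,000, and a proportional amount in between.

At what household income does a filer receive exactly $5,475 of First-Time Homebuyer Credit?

$5,475 is 5,475/6,000 of the full $6,000, so 525/6,000 of the $48,000 range has been used: income = $31,000 + $48,000 × 525/6,000 = $35,200.

$35,200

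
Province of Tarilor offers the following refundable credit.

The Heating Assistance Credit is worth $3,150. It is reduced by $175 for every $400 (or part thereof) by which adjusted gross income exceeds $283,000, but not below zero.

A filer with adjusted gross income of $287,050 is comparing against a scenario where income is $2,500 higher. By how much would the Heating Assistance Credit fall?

$1,050

At $287,050 — income exceeds $283,000 by $4,050, which is 11 full-or-partial $400 increments; reduction = 11 × $175 = $1,925, leaving $1,225.
At $289,550 — income exceeds $283,000 by $6,550, which is 17 full-or-partial $400 increments; reduction = 17 × $175 = $2,975, leaving $175.
Lost: $1,225 − $175 = $1,050.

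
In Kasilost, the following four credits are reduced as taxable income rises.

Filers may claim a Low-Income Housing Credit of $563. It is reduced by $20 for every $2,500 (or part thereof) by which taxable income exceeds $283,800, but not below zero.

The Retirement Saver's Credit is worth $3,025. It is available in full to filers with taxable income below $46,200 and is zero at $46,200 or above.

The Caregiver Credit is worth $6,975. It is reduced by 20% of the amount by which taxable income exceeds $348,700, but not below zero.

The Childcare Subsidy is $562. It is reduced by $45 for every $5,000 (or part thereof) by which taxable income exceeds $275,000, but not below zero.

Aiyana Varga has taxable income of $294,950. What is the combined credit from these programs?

Low-Income Housing Credit: income exceeds $283,800 by $11,150, which is 5 full-or-partial $2,500 increments; reduction = 5 × $20 = $100, leaving $463.
Retirement Saver's Credit: $294,950 meets or exceeds the $46,200 cutoff, so the credit is $0.
Caregiver Credit: $294,950 is at or below the $348,700 threshold, so the full $6,975 applies.
Childcare Subsidy: income exceeds $275,000 by $19,950, which is 4 full-or-partial $5,000 increments; reduction = 4 × $45 = $180, leaving $382.
Total: $463 + $0 + $6,975 + $382 = $7,820.

$7,820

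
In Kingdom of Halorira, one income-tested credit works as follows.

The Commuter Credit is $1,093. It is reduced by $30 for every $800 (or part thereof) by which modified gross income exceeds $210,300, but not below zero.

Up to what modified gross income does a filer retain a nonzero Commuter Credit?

After 36 increments the reduction is 36 × $30 = $1,080, leaving $13; one more increment wipes it out. Increment 36 ends at excess 36 × $800 = $28,800, so the highest qualifying income is $210,300 + $28,800 = $239,100.

$239,100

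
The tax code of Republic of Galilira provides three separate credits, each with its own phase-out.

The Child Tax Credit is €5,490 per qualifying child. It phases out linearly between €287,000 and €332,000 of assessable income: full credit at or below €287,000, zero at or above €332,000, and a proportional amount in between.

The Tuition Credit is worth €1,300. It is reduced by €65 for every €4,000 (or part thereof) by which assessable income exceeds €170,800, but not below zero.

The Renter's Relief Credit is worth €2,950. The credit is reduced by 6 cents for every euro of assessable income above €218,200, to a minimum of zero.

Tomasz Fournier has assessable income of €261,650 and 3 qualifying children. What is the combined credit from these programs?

Child Tax Credit: base = 3 × €5,490 = €16,470. €261,650 is at or below the €287,000 threshold, so the full €16,470 applies.
Tuition Credit: income exceeds €170,800 by €90,850 → 23 increments × €65 = €1,495 ≥ base, so the credit is €0.
Renter's Relief Credit: 6% of the €43,450 excess over €218,200 is €2,607; credit = €2,950 − €2,607 = €343.
Total: €16,470 + €0 + €343 = €16,813.

€16,813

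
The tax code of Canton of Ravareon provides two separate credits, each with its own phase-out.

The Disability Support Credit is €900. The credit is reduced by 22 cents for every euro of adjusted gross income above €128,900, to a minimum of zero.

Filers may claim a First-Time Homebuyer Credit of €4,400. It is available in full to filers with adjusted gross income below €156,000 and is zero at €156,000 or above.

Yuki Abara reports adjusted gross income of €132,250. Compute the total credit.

€4,563

Disability Support Credit: 22% of the €3,350 excess over €128,900 is €737; credit = €900 − €737 = €163.
First-Time Homebuyer Credit: €132,250 is below the €156,000 cutoff, so the full €4,400 applies.
Total: €163 + €4,400 = €4,563.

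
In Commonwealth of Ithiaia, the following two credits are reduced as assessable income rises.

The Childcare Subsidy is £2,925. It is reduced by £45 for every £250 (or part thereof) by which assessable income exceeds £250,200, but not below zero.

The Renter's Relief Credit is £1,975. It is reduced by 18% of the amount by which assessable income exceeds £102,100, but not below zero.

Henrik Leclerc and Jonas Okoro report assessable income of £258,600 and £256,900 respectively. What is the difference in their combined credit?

£315

Henrik (£258,600): Childcare Subsidy: income exceeds £250,200 by £8,400, which is 34 full-or-partial £250 increments; reduction = 34 × £45 = £1,530, leaving £1,395. Renter's Relief Credit: 18% of the £156,500 excess over £102,100 is £28,170 ≥ base, so the credit is £0. total £1,395 + £0 = £1,395
Jonas (£256,900): Childcare Subsidy: income exceeds £250,200 by £6,700, which is 27 full-or-partial £250 increments; reduction = 27 × £45 = £1,215, leaving £1,710. Renter's Relief Credit: 18% of the £154,800 excess over £102,100 is £27,864 ≥ base, so the credit is £0. total £1,710 + £0 = £1,710
Difference: |£1,395 − £1,710| = £315.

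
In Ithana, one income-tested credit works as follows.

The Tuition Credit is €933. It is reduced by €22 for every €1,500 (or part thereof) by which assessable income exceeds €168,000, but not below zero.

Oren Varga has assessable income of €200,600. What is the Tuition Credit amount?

Tuition Credit: income exceeds €168,000 by €32,600, which is 22 full-or-partial €1,500 increments; reduction = 22 × €22 = €484, leaving €449.

€449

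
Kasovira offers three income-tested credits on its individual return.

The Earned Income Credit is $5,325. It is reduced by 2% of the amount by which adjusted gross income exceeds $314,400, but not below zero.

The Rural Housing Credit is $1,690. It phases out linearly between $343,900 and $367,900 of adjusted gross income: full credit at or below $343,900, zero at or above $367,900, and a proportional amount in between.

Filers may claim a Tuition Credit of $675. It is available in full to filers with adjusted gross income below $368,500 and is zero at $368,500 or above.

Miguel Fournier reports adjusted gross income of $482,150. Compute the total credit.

$1,970

Earned Income Credit: 2% of the $167,750 excess over $314,400 is $3,355; credit = $5,325 − $3,355 = $1,970.
Rural Housing Credit: $482,150 is at or above $367,900, so the credit is $0.
Tuition Credit: $482,150 meets or exceeds the $368,500 cutoff, so the credit is $0.
Total: $1,970 + $0 + $0 = $1,970.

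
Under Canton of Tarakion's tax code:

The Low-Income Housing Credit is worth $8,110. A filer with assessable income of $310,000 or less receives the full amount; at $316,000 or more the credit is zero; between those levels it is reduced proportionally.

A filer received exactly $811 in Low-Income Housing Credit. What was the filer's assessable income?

$811 is 811/8,110 of the full $8,110, so 7,299/8,110 of the $6,000 range has been used: income = $310,000 + $6,000 × 7,299/8,110 = $315,400.

$315,400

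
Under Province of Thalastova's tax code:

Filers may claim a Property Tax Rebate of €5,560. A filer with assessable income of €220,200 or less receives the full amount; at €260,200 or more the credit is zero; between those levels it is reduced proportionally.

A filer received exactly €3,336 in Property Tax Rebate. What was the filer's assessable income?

€3,336 is 3,336/5,560 of the full €5,560, so 2,224/5,560 of the €40,000 range has been used: income = €220,200 + €40,000 × 2,224/5,560 = €236,200.

€236,200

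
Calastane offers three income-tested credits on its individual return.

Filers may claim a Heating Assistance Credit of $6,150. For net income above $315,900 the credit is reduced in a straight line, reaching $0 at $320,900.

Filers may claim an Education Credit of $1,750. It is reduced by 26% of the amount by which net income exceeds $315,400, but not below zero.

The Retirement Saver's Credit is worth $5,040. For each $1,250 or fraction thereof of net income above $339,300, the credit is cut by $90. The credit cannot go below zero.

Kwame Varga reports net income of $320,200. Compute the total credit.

$6,403

Heating Assistance Credit: $320,200 is $4,300 into a $5,000 phase-out range, leaving 700/5,000 of the credit: $6,150 × 700/5,000 = $861.
Education Credit: 26% of the $4,800 excess over $315,400 is $1,248; credit = $1,750 − $1,248 = $502.
Retirement Saver's Credit: $320,200 is at or below the $339,300 threshold, so the full $5,040 applies.
Total: $861 + $502 + $5,040 = $6,403.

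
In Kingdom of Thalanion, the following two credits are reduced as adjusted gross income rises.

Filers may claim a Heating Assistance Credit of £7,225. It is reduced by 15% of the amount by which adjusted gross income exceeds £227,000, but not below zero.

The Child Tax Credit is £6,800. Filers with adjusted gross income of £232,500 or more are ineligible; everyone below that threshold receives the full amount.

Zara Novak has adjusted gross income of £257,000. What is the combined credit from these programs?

Heating Assistance Credit: 15% of the £30,000 excess over £227,000 is £4,500; credit = £7,225 − £4,500 = £2,725.
Child Tax Credit: £257,000 meets or exceeds the £232,500 cutoff, so the credit is £0.
Total: £2,725 + £0 = £2,725.

£2,725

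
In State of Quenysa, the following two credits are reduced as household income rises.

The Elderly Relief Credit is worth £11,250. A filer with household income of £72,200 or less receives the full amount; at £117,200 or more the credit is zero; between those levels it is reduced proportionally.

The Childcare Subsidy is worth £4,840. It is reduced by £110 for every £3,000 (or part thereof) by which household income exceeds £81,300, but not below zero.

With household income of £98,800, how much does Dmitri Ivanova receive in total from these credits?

Elderly Relief Credit: £98,800 is £26,600 into a £45,000 phase-out range, leaving 18,400/45,000 of the credit: £11,250 × 18,400/45,000 = £4,600.
Childcare Subsidy: income exceeds £81,300 by £17,500, which is 6 full-or-partial £3,000 increments; reduction = 6 × £110 = £660, leaving £4,180.
Total: £4,600 + £4,180 = £8,780.

£8,780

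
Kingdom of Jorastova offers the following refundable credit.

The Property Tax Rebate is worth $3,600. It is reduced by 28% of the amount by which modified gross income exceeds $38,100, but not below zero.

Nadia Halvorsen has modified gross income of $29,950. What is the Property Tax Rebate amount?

$3,600

Property Tax Rebate: $29,950 is at or below the $38,100 threshold, so the full $3,600 applies.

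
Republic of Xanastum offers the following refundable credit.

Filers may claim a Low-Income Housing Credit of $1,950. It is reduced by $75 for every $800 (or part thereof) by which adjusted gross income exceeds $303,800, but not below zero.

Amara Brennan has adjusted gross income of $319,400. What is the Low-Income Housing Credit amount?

Low-Income Housing Credit: income exceeds $303,800 by $15,600, which is 20 full-or-partial $800 increments; reduction = 20 × $75 = $1,500, leaving $450.

$450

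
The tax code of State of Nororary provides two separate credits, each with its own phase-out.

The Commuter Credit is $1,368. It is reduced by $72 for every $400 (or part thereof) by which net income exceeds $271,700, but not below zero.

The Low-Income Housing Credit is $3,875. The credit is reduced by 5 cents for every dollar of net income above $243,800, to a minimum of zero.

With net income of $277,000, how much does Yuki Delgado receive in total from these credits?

$2,575

Commuter Credit: income exceeds $271,700 by $5,300, which is 14 full-or-partial $400 increments; reduction = 14 × $72 = $1,008, leaving $360.
Low-Income Housing Credit: 5% of the $33,200 excess over $243,800 is $1,660; credit = $3,875 − $1,660 = $2,215.
Total: $360 + $2,215 = $2,575.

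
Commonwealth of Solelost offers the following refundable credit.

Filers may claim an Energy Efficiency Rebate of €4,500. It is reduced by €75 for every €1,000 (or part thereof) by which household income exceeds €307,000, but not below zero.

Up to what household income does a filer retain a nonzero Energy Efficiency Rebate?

After 59 increments the reduction is 59 × €75 = €4,425, leaving €75; one more increment wipes it out. Increment 59 ends at excess 59 × €1,000 = €59,000, so the highest qualifying income is €307,000 + €59,000 = €366,000.

€366,000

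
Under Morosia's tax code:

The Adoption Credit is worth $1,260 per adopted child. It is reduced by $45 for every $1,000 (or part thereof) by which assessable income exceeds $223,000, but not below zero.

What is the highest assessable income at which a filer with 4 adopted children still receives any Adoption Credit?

Full credit = 4 × $1,260 = $5,040.
After 111 increments the reduction is 111 × $45 = $4,995, leaving $45; one more increment wipes it out. Increment 111 ends at excess 111 × $1,000 = $111,000, so the highest qualifying income is $223,000 + $111,000 = $334,000.

$334,000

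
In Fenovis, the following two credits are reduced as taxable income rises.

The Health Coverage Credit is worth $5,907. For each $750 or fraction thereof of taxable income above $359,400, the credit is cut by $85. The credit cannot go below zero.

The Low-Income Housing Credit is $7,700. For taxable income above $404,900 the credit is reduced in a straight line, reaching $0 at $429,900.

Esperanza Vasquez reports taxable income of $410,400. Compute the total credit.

Health Coverage Credit: income exceeds $359,400 by $51,000, which is 68 full-or-partial $750 increments; reduction = 68 × $85 = $5,780, leaving $127.
Low-Income Housing Credit: $410,400 is $5,500 into a $25,000 phase-out range, leaving 19,500/25,000 of the credit: $7,700 × 19,500/25,000 = $6,006.
Total: $127 + $6,006 = $6,133.

$6,133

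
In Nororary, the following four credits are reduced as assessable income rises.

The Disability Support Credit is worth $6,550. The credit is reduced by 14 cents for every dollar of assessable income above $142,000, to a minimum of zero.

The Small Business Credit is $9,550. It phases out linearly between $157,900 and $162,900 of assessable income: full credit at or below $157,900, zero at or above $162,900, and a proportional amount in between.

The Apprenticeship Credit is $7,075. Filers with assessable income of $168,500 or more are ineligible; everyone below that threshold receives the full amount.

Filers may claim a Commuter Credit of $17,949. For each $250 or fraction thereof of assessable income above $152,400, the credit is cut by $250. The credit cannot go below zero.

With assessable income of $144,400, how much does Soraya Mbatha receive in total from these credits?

Disability Support Credit: 14% of the $2,400 excess over $142,000 is $336; credit = $6,550 − $336 = $6,214.
Small Business Credit: $144,400 is at or below the $157,900 threshold, so the full $9,550 applies.
Apprenticeship Credit: $144,400 is below the $168,500 cutoff, so the full $7,075 applies.
Commuter Credit: $144,400 is at or below the $152,400 threshold, so the full $17,949 applies.
Total: $6,214 + $9,550 + $7,075 + $17,949 = $40,788.

$40,788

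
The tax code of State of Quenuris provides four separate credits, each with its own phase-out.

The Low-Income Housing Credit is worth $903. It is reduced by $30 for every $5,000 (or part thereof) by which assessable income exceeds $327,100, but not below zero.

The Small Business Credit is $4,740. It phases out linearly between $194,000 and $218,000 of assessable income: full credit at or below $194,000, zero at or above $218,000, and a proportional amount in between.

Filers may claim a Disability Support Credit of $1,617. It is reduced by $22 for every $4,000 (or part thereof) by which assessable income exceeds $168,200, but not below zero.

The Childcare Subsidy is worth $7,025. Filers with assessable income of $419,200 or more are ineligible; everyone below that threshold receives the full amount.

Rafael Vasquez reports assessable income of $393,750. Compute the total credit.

Low-Income Housing Credit: income exceeds $327,100 by $66,650, which is 14 full-or-partial $5,000 increments; reduction = 14 × $30 = $420, leaving $483.
Small Business Credit: $393,750 is at or above $218,000, so the credit is $0.
Disability Support Credit: income exceeds $168,200 by $225,550, which is 57 full-or-partial $4,000 increments; reduction = 57 × $22 = $1,254, leaving $363.
Childcare Subsidy: $393,750 is below the $419,200 cutoff, so the full $7,025 applies.
Total: $483 + $0 + $363 + $7,025 = $7,871.

$7,871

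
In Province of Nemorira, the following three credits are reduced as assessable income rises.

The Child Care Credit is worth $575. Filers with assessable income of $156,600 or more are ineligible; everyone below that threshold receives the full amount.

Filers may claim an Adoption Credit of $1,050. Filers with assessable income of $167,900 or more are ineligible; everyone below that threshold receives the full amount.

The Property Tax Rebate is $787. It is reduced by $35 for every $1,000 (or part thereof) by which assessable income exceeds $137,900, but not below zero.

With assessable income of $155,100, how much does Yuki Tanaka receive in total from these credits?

$1,782

Child Care Credit: $155,100 is below the $156,600 cutoff, so the full $575 applies.
Adoption Credit: $155,100 is below the $167,900 cutoff, so the full $1,050 applies.
Property Tax Rebate: income exceeds $137,900 by $17,200, which is 18 full-or-partial $1,000 increments; reduction = 18 × $35 = $630, leaving $157.
Total: $575 + $1,050 + $157 = $1,782.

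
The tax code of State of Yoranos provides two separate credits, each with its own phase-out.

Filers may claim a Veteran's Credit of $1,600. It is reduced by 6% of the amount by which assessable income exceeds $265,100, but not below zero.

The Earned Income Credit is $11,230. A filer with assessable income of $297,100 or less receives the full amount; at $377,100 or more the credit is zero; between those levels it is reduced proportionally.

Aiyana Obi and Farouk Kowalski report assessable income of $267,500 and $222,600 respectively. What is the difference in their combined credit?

Aiyana ($267,500): Veteran's Credit: 6% of the $2,400 excess over $265,100 is $144; credit = $1,600 − $144 = $1,456. Earned Income Credit: $267,500 is at or below the $297,100 threshold, so the full $11,230 applies. total $1,456 + $11,230 = $12,686
Farouk ($222,600): Veteran's Credit: $222,600 is at or below the $265,100 threshold, so the full $1,600 applies. Earned Income Credit: $222,600 is at or below the $297,100 threshold, so the full $11,230 applies. total $1,600 + $11,230 = $12,830
Difference: |$12,686 − $12,830| = $144.

$144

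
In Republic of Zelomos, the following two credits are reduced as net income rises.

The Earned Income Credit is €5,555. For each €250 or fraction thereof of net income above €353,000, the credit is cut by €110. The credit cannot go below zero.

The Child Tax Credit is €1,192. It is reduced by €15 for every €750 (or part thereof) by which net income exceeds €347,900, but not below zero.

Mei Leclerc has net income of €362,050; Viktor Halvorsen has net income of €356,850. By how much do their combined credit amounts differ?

Mei (€362,050): Earned Income Credit: income exceeds €353,000 by €9,050, which is 37 full-or-partial €250 increments; reduction = 37 × €110 = €4,070, leaving €1,485. Child Tax Credit: income exceeds €347,900 by €14,150, which is 19 full-or-partial €750 increments; reduction = 19 × €15 = €285, leaving €907. total €1,485 + €907 = €2,392
Viktor (€356,850): Earned Income Credit: income exceeds €353,000 by €3,850, which is 16 full-or-partial €250 increments; reduction = 16 × €110 = €1,760, leaving €3,795. Child Tax Credit: income exceeds €347,900 by €8,950, which is 12 full-or-partial €750 increments; reduction = 12 × €15 = €180, leaving €1,012. total €3,795 + €1,012 = €4,807
Difference: |€2,392 − €4,807| = €2,415.

€2,415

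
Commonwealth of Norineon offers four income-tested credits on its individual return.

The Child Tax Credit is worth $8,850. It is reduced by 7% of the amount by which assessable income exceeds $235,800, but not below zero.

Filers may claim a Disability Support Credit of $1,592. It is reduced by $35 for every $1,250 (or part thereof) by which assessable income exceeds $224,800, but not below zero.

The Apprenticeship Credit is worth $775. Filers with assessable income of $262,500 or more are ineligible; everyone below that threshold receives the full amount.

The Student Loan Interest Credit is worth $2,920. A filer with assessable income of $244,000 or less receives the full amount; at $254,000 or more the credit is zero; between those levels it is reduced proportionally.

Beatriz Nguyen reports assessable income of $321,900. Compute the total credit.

$2,823

Child Tax Credit: 7% of the $86,100 excess over $235,800 is $6,027; credit = $8,850 − $6,027 = $2,823.
Disability Support Credit: income exceeds $224,800 by $97,100 → 78 increments × $35 = $2,730 ≥ base, so the credit is $0.
Apprenticeship Credit: $321,900 meets or exceeds the $262,500 cutoff, so the credit is $0.
Student Loan Interest Credit: $321,900 is at or above $254,000, so the credit is $0.
Total: $2,823 + $0 + $0 + $0 = $2,823.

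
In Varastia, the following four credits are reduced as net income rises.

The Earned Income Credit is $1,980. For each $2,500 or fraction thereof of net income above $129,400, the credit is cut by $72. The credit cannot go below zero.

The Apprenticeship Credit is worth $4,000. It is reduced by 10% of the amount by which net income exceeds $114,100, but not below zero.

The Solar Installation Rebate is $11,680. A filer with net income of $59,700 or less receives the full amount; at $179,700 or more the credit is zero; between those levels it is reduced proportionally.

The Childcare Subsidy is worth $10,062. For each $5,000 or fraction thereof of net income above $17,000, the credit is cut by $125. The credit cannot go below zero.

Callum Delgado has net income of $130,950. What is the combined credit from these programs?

Earned Income Credit: income exceeds $129,400 by $1,550, which is 1 full-or-partial $2,500 increment; reduction = 1 × $72 = $72, leaving $1,908.
Apprenticeship Credit: 10% of the $16,850 excess over $114,100 is $1,685; credit = $4,000 − $1,685 = $2,315.
Solar Installation Rebate: $130,950 is $71,250 into a $120,000 phase-out range, leaving 48,750/120,000 of the credit: $11,680 × 48,750/120,000 = $4,745.
Childcare Subsidy: income exceeds $17,000 by $113,950, which is 23 full-or-partial $5,000 increments; reduction = 23 × $125 = $2,875, leaving $7,187.
Total: $1,908 + $2,315 + $4,745 + $7,187 = $16,155.

$16,155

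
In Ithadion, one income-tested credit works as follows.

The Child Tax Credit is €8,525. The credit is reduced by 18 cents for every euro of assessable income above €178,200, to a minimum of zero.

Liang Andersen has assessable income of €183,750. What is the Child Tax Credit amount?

€7,526

Child Tax Credit: 18% of the €5,550 excess over €178,200 is €999; credit = €8,525 − €999 = €7,526.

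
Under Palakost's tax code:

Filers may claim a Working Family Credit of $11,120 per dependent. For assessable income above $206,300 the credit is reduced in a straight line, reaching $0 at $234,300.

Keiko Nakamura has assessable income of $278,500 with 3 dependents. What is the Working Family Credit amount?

Working Family Credit: base = 3 × $11,120 = $33,360. $278,500 is at or above $234,300, so the credit is $0.

$0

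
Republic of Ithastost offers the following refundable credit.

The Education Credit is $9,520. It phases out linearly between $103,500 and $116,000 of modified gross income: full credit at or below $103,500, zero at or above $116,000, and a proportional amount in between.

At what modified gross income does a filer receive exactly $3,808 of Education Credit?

$111,000

$3,808 is 3,808/9,520 of the full $9,520, so 5,712/9,520 of the $12,500 range has been used: income = $103,500 + $12,500 × 5,712/9,520 = $111,000.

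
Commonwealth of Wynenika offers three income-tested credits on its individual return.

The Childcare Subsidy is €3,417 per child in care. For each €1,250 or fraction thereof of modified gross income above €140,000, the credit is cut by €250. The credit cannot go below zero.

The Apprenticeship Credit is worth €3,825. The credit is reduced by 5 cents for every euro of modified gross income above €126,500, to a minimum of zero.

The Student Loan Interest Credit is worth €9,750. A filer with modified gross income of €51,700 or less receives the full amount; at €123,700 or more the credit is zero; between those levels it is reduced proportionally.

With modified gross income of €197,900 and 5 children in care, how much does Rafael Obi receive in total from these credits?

Childcare Subsidy: base = 5 × €3,417 = €17,085. income exceeds €140,000 by €57,900, which is 47 full-or-partial €1,250 increments; reduction = 47 × €250 = €11,750, leaving €5,335.
Apprenticeship Credit: 5% of the €71,400 excess over €126,500 is €3,570; credit = €3,825 − €3,570 = €255.
Student Loan Interest Credit: €197,900 is at or above €123,700, so the credit is €0.
Total: €5,335 + €255 + €0 = €5,590.

€5,590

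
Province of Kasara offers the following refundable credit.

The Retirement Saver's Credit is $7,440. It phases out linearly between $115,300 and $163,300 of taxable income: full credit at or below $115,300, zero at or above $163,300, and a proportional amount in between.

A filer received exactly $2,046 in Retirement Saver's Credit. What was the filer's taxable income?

$150,100

$2,046 is 2,046/7,440 of the full $7,440, so 5,394/7,440 of the $48,000 range has been used: income = $115,300 + $48,000 × 5,394/7,440 = $150,100.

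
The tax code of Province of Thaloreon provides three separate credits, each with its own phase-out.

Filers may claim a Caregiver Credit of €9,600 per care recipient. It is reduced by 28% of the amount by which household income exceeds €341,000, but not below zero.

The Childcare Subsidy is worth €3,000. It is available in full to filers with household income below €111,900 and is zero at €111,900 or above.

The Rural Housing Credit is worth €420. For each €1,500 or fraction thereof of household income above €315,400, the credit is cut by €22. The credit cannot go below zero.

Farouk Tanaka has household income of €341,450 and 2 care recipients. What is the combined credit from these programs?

€19,098

Caregiver Credit: base = 2 × €9,600 = €19,200. 28% of the €450 excess over €341,000 is €126; credit = €19,200 − €126 = €19,074.
Childcare Subsidy: €341,450 meets or exceeds the €111,900 cutoff, so the credit is €0.
Rural Housing Credit: income exceeds €315,400 by €26,050, which is 18 full-or-partial €1,500 increments; reduction = 18 × €22 = €396, leaving €24.
Total: €19,074 + €0 + €24 = €19,098.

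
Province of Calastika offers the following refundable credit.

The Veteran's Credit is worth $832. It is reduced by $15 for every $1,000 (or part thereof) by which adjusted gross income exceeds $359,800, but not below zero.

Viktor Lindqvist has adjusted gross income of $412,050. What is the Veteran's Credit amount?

Veteran's Credit: income exceeds $359,800 by $52,250, which is 53 full-or-partial $1,000 increments; reduction = 53 × $15 = $795, leaving $37.

$37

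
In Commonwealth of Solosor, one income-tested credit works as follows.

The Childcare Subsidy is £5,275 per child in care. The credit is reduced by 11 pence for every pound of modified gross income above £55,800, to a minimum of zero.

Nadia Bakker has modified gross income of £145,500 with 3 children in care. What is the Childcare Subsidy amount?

£5,958

Childcare Subsidy: base = 3 × £5,275 = £15,825. 11% of the £89,700 excess over £55,800 is £9,867; credit = £15,825 − £9,867 = £5,958.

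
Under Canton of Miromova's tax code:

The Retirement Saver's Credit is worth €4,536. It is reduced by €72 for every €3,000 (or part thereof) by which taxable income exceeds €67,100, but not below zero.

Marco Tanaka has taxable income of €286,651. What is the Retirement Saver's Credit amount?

€0

Retirement Saver's Credit: income exceeds €67,100 by €219,551 → 74 increments × €72 = €5,328 ≥ base, so the credit is €0.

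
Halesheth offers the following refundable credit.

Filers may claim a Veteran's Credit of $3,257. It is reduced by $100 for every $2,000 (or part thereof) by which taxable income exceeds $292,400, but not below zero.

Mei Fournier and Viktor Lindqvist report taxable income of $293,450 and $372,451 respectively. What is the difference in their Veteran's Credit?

$3,157

Mei ($293,450): Veteran's Credit: income exceeds $292,400 by $1,050, which is 1 full-or-partial $2,000 increment; reduction = 1 × $100 = $100, leaving $3,157.
Viktor ($372,451): Veteran's Credit: income exceeds $292,400 by $80,051 → 41 increments × $100 = $4,100 ≥ base, so the credit is $0.
Difference: |$3,157 − $0| = $3,157.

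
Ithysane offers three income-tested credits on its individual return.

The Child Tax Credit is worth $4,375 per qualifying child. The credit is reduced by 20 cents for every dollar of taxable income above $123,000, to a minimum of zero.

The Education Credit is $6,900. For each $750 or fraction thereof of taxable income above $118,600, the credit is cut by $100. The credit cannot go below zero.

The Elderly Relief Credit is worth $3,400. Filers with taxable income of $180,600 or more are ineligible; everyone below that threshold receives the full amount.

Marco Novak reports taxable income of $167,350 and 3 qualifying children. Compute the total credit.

$8,055

Child Tax Credit: base = 3 × $4,375 = $13,125. 20% of the $44,350 excess over $123,000 is $8,870; credit = $13,125 − $8,870 = $4,255.
Education Credit: income exceeds $118,600 by $48,750, which is 65 full-or-partial $750 increments; reduction = 65 × $100 = $6,500, leaving $400.
Elderly Relief Credit: $167,350 is below the $180,600 cutoff, so the full $3,400 applies.
Total: $4,255 + $400 + $3,400 = $8,055.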